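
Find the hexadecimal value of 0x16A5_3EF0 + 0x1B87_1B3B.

0x322C5A2B

Add column by column in base 16, right to left:
  0+B = B
  F+3 = 2 carry 1
  E+B+1 = A carry 1
  3+1+1 = 5
  5+7 = C
  A+8 = 2 carry 1
  6+B+1 = 2 carry 1
  1+1+1 = 3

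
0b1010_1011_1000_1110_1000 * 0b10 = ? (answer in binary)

0b101010111000111010000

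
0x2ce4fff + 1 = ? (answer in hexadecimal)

The trailing 3 digits are F (max in base 16), so adding 1 cascades: they roll to 0 and the next digit up increments.

0x2ce5000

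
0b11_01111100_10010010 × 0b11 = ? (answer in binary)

Multiply each base-2 digit by 3, carrying:
  0×3 = 0 → write 0
  1×3 = 3 → write 1 carry 1
  0×3+1 = 1 → write 1
  0×3 = 0 → write 0
  1×3 = 3 → write 1 carry 1
  0×3+1 = 1 → write 1
  0×3 = 0 → write 0
  1×3 = 3 → write 1 carry 1
  0×3+1 = 1 → write 1
  0×3 = 0 → write 0
  1×3 = 3 → write 1 carry 1
  1×3+1 = 4 → write 0 carry 2
  1×3+2 = 5 → write 1 carry 2
  1×3+2 = 5 → write 1 carry 2
  1×3+2 = 5 → write 1 carry 2
  0×3+2 = 2 → write 0 carry 1
  1×3+1 = 4 → write 0 carry 2
  1×3+2 = 5 → write 1 carry 2
  remaining carry: 10

0b10100111010110110110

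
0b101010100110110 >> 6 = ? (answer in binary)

Right shift by 6: drop the 6 least-significant bits.

0b101010100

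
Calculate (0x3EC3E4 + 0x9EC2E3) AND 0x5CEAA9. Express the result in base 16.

Add column by column in base 16, right to left:
  4+3 = 7
  E+E = C carry 1
  3+2+1 = 6
  C+C = 8 carry 1
  E+E+1 = D carry 1
  3+9+1 = D
Sum = 0xDD86C7; now AND with 0x5CEAA9:
  D&5=5, D&C=C, 8&E=8, 6&A=2, C&A=8, 7&9=1

0x5C8281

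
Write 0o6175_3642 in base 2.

Each octal digit is 3 bits: 6=110 1=001 7=111 5=101 3=011 6=110 4=100 2=010.

0b110001111101011110100010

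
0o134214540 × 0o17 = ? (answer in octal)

Multiply each base-8 digit by 15, carrying:
  0×15 = 0 → write 0
  4×15 = 60 → write 4 carry 7
  5×15+7 = 82 → write 2 carry 10
  4×15+10 = 70 → write 6 carry 8
  1×15+8 = 23 → write 7 carry 2
  2×15+2 = 32 → write 0 carry 4
  4×15+4 = 64 → write 0 carry 8
  3×15+8 = 53 → write 5 carry 6
  1×15+6 = 21 → write 5 carry 2
  remaining carry: 2

0o2550076240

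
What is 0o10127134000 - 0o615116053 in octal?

0o7312015725

Subtract column by column in base 8:
  0-3 → 5 (borrow)
  0-5-1 → 2 (borrow)
  0-0-1 → 7 (borrow)
  4-6-1 → 5 (borrow)
  3-1-1 → 1
  1-1 → 0
  7-5 → 2
  2-1 → 1
  1-6 → 3 (borrow)
  0-0-1 → 7 (borrow)
  1-0-1 → 0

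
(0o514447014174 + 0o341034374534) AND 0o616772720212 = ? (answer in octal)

0o14502400210

Add column by column in base 8, right to left:
  4+4 = 0 carry 1
  7+3+1 = 3 carry 1
  1+5+1 = 7
  4+4 = 0 carry 1
  1+7+1 = 1 carry 1
  0+3+1 = 4
  7+4 = 3 carry 1
  4+3+1 = 0 carry 1
  4+0+1 = 5
  4+1 = 5
  1+4 = 5
  5+3 = 0 carry 1
  final carry 1
Sum = 0o1055503410730; now AND with 0o616772720212:
  1&0=0, 0&6=0, 5&1=1, 5&6=4, 5&7=5, 0&7=0, 3&2=2, 4&7=4, 1&2=0, 0&0=0, 7&2=2, 3&1=1, 0&2=0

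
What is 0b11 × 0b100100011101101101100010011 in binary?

0b1101101011001001000100111001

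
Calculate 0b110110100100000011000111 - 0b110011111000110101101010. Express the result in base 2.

Subtract column by column in base 2:
  1-0 → 1
  1-1 → 0
  1-0 → 1
  0-1 → 1 (borrow)
  0-0-1 → 1 (borrow)
  0-1-1 → 0 (borrow)
  1-1-1 → 1 (borrow)
  1-0-1 → 0
  0-1 → 1 (borrow)
  0-0-1 → 1 (borrow)
  0-1-1 → 0 (borrow)
  0-1-1 → 0 (borrow)
  0-0-1 → 1 (borrow)
  0-0-1 → 1 (borrow)
  1-0-1 → 0
  0-1 → 1 (borrow)
  0-1-1 → 0 (borrow)
  1-1-1 → 1 (borrow)
  0-1-1 → 0 (borrow)
  1-1-1 → 1 (borrow)
  1-0-1 → 0
  0-0 → 0
  1-1 → 0
  1-1 → 0

0b10101011001101011101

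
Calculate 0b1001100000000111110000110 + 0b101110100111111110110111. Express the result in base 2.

0b1111010101000111100111101

Add column by column in base 2, right to left:
  0+1 = 1
  1+1 = 0 carry 1
  1+1+1 = 1 carry 1
  0+0+1 = 1
  0+1 = 1
  0+1 = 1
  0+0 = 0
  1+1 = 0 carry 1
  1+1+1 = 1 carry 1
  1+1+1 = 1 carry 1
  1+1+1 = 1 carry 1
  1+1+1 = 1 carry 1
  0+1+1 = 0 carry 1
  0+1+1 = 0 carry 1
  0+1+1 = 0 carry 1
  0+0+1 = 1
  0+0 = 0
  0+1 = 1
  0+0 = 0
  0+1 = 1
  1+1 = 0 carry 1
  1+1+1 = 1 carry 1
  0+0+1 = 1
  0+1 = 1
  1+0 = 1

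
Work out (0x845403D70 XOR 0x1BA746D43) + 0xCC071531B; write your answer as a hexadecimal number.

0x16BFA5A34E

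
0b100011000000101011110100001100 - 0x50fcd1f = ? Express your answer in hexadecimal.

0x1df2efed

0b100011000000101011110100001100 = 0x2302bd0c in hexadecimal.
Subtract column by column in base 16:
  c-f → d (borrow)
  0-1-1 → e (borrow)
  d-d-1 → f (borrow)
  b-c-1 → e (borrow)
  2-f-1 → 2 (borrow)
  0-0-1 → f (borrow)
  3-5-1 → d (borrow)
  2-0-1 → 1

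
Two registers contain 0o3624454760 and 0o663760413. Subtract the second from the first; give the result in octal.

Subtract column by column in base 8:
  0-3 → 5 (borrow)
  6-1-1 → 4
  7-4 → 3
  4-0 → 4
  5-6 → 7 (borrow)
  4-7-1 → 4 (borrow)
  4-3-1 → 0
  2-6 → 4 (borrow)
  6-6-1 → 7 (borrow)
  3-0-1 → 2

0o2740474345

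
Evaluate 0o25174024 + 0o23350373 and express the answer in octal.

0o50544417

Add column by column in base 8, right to left:
  4+3 = 7
  2+7 = 1 carry 1
  0+3+1 = 4
  4+0 = 4
  7+5 = 4 carry 1
  1+3+1 = 5
  5+3 = 0 carry 1
  2+2+1 = 5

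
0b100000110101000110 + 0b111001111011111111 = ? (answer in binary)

0b1011010110001000101

Add column by column in base 2, right to left:
  0+1 = 1
  1+1 = 0 carry 1
  1+1+1 = 1 carry 1
  0+1+1 = 0 carry 1
  0+1+1 = 0 carry 1
  0+1+1 = 0 carry 1
  1+1+1 = 1 carry 1
  0+1+1 = 0 carry 1
  1+0+1 = 0 carry 1
  0+1+1 = 0 carry 1
  1+1+1 = 1 carry 1
  1+1+1 = 1 carry 1
  0+1+1 = 0 carry 1
  0+0+1 = 1
  0+0 = 0
  0+1 = 1
  0+1 = 1
  1+1 = 0 carry 1
  final carry 1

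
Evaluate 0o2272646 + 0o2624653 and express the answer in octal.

Add column by column in base 8, right to left:
  6+3 = 1 carry 1
  4+5+1 = 2 carry 1
  6+6+1 = 5 carry 1
  2+4+1 = 7
  7+2 = 1 carry 1
  2+6+1 = 1 carry 1
  2+2+1 = 5

0o5117521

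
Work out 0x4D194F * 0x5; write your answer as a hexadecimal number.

Multiply each base-16 digit by 5, carrying:
  F×5 = 75 → write B carry 4
  4×5+4 = 24 → write 8 carry 1
  9×5+1 = 46 → write E carry 2
  1×5+2 = 7 → write 7
  D×5 = 65 → write 1 carry 4
  4×5+4 = 24 → write 8 carry 1
  remaining carry: 1

0x1817E8B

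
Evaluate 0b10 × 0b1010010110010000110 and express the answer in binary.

Multiply each base-2 digit by 2, carrying:
  0×2 = 0 → write 0
  1×2 = 2 → write 0 carry 1
  1×2+1 = 3 → write 1 carry 1
  0×2+1 = 1 → write 1
  0×2 = 0 → write 0
  0×2 = 0 → write 0
  0×2 = 0 → write 0
  1×2 = 2 → write 0 carry 1
  0×2+1 = 1 → write 1
  0×2 = 0 → write 0
  1×2 = 2 → write 0 carry 1
  1×2+1 = 3 → write 1 carry 1
  0×2+1 = 1 → write 1
  1×2 = 2 → write 0 carry 1
  0×2+1 = 1 → write 1
  0×2 = 0 → write 0
  1×2 = 2 → write 0 carry 1
  0×2+1 = 1 → write 1
  1×2 = 2 → write 0 carry 1
  remaining carry: 1

0b10100101100100001100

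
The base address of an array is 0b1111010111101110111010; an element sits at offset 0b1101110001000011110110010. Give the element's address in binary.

Add column by column in base 2, right to left:
  0+0 = 0
  1+1 = 0 carry 1
  0+0+1 = 1
  1+0 = 1
  1+1 = 0 carry 1
  1+1+1 = 1 carry 1
  0+0+1 = 1
  1+1 = 0 carry 1
  1+1+1 = 1 carry 1
  1+1+1 = 1 carry 1
  0+1+1 = 0 carry 1
  1+0+1 = 0 carry 1
  1+0+1 = 0 carry 1
  1+0+1 = 0 carry 1
  1+0+1 = 0 carry 1
  0+1+1 = 0 carry 1
  1+0+1 = 0 carry 1
  0+0+1 = 1
  1+0 = 1
  1+1 = 0 carry 1
  1+1+1 = 1 carry 1
  1+1+1 = 1 carry 1
  0+0+1 = 1
  0+1 = 1
  0+1 = 1

0b1111101100000001101101100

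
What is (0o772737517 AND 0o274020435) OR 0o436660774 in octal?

0o772737517 AND 0o274020435 = 0o270020415.
Then OR with 0o436660774.

0o676660775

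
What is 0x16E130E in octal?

0o133411416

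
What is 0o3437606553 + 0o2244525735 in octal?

Add column by column in base 8, right to left:
  3+5 = 0 carry 1
  5+3+1 = 1 carry 1
  5+7+1 = 5 carry 1
  6+5+1 = 4 carry 1
  0+2+1 = 3
  6+5 = 3 carry 1
  7+4+1 = 4 carry 1
  3+4+1 = 0 carry 1
  4+2+1 = 7
  3+2 = 5

0o5704334510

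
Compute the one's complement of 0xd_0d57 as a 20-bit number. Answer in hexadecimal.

Each hex digit d becomes f−d:
  d→2, 0→f, d→2, 5→a, 7→8

0x2f2a8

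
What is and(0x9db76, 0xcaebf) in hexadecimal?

0x88a36

AND each hex digit independently (no carries):
  9&c=8, d&a=8, b&e=a, 7&b=3, 6&f=6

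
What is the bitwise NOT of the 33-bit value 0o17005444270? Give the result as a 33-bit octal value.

0o60772333507

Each oct digit d becomes 7−d:
  1→6, 7→0, 0→7, 0→7, 5→2, 4→3, 4→3, 4→3, 2→5, 7→0, 0→7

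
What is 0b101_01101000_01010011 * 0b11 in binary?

Multiply each base-2 digit by 3, carrying:
  1×3 = 3 → write 1 carry 1
  1×3+1 = 4 → write 0 carry 2
  0×3+2 = 2 → write 0 carry 1
  0×3+1 = 1 → write 1
  1×3 = 3 → write 1 carry 1
  0×3+1 = 1 → write 1
  1×3 = 3 → write 1 carry 1
  0×3+1 = 1 → write 1
  0×3 = 0 → write 0
  0×3 = 0 → write 0
  0×3 = 0 → write 0
  1×3 = 3 → write 1 carry 1
  0×3+1 = 1 → write 1
  1×3 = 3 → write 1 carry 1
  1×3+1 = 4 → write 0 carry 2
  0×3+2 = 2 → write 0 carry 1
  1×3+1 = 4 → write 0 carry 2
  0×3+2 = 2 → write 0 carry 1
  1×3+1 = 4 → write 0 carry 2
  remaining carry: 10

0b100000011100011111001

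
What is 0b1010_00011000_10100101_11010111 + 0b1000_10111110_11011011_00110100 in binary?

0b10010110101111000000100001011

Add column by column in base 2, right to left:
  1+0 = 1
  1+0 = 1
  1+1 = 0 carry 1
  0+0+1 = 1
  1+1 = 0 carry 1
  0+1+1 = 0 carry 1
  1+0+1 = 0 carry 1
  1+0+1 = 0 carry 1
  1+1+1 = 1 carry 1
  0+1+1 = 0 carry 1
  1+0+1 = 0 carry 1
  0+1+1 = 0 carry 1
  0+1+1 = 0 carry 1
  1+0+1 = 0 carry 1
  0+1+1 = 0 carry 1
  1+1+1 = 1 carry 1
  0+0+1 = 1
  0+1 = 1
  0+1 = 1
  1+1 = 0 carry 1
  1+1+1 = 1 carry 1
  0+1+1 = 0 carry 1
  0+0+1 = 1
  0+1 = 1
  0+0 = 0
  1+0 = 1
  0+0 = 0
  1+1 = 0 carry 1
  final carry 1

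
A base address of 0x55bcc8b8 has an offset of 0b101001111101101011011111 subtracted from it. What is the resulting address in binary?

0b1010101000101001110110111011001

0x55bcc8b8 = 0b1010101101111001100100010111000 in binary.
Subtract column by column in base 2:
  0-1 → 1 (borrow)
  0-1-1 → 0 (borrow)
  0-1-1 → 0 (borrow)
  1-1-1 → 1 (borrow)
  1-1-1 → 1 (borrow)
  1-0-1 → 0
  0-1 → 1 (borrow)
  1-1-1 → 1 (borrow)
  0-0-1 → 1 (borrow)
  0-1-1 → 0 (borrow)
  0-0-1 → 1 (borrow)
  1-1-1 → 1 (borrow)
  0-1-1 → 0 (borrow)
  0-0-1 → 1 (borrow)
  1-1-1 → 1 (borrow)
  1-1-1 → 1 (borrow)
  0-1-1 → 0 (borrow)
  0-1-1 → 0 (borrow)
  1-1-1 → 1 (borrow)
  1-0-1 → 0
  1-0 → 1
  1-1 → 0
  0-0 → 0
  1-1 → 0
  1-0 → 1
  0-0 → 0
  1-0 → 1
  0-0 → 0
  1-0 → 1
  0-0 → 0
  1-0 → 1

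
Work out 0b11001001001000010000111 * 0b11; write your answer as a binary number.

Multiply each base-2 digit by 3, carrying:
  1×3 = 3 → write 1 carry 1
  1×3+1 = 4 → write 0 carry 2
  1×3+2 = 5 → write 1 carry 2
  0×3+2 = 2 → write 0 carry 1
  0×3+1 = 1 → write 1
  0×3 = 0 → write 0
  0×3 = 0 → write 0
  1×3 = 3 → write 1 carry 1
  0×3+1 = 1 → write 1
  0×3 = 0 → write 0
  0×3 = 0 → write 0
  0×3 = 0 → write 0
  1×3 = 3 → write 1 carry 1
  0×3+1 = 1 → write 1
  0×3 = 0 → write 0
  1×3 = 3 → write 1 carry 1
  0×3+1 = 1 → write 1
  0×3 = 0 → write 0
  1×3 = 3 → write 1 carry 1
  0×3+1 = 1 → write 1
  0×3 = 0 → write 0
  1×3 = 3 → write 1 carry 1
  1×3+1 = 4 → write 0 carry 2
  remaining carry: 10

0b1001011011011000110010101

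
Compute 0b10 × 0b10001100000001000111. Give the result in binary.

0b100011000000010001110

Multiply each base-2 digit by 2, carrying:
  1×2 = 2 → write 0 carry 1
  1×2+1 = 3 → write 1 carry 1
  1×2+1 = 3 → write 1 carry 1
  0×2+1 = 1 → write 1
  0×2 = 0 → write 0
  0×2 = 0 → write 0
  1×2 = 2 → write 0 carry 1
  0×2+1 = 1 → write 1
  0×2 = 0 → write 0
  0×2 = 0 → write 0
  0×2 = 0 → write 0
  0×2 = 0 → write 0
  0×2 = 0 → write 0
  0×2 = 0 → write 0
  1×2 = 2 → write 0 carry 1
  1×2+1 = 3 → write 1 carry 1
  0×2+1 = 1 → write 1
  0×2 = 0 → write 0
  0×2 = 0 → write 0
  1×2 = 2 → write 0 carry 1
  remaining carry: 1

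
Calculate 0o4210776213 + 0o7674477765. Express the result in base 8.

0o14105476200

Add column by column in base 8, right to left:
  3+5 = 0 carry 1
  1+6+1 = 0 carry 1
  2+7+1 = 2 carry 1
  6+7+1 = 6 carry 1
  7+7+1 = 7 carry 1
  7+4+1 = 4 carry 1
  0+4+1 = 5
  1+7 = 0 carry 1
  2+6+1 = 1 carry 1
  4+7+1 = 4 carry 1
  final carry 1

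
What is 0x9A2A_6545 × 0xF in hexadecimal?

0x9087BEF0B

Multiply each base-16 digit by 15, carrying:
  5×15 = 75 → write B carry 4
  4×15+4 = 64 → write 0 carry 4
  5×15+4 = 79 → write F carry 4
  6×15+4 = 94 → write E carry 5
  A×15+5 = 155 → write B carry 9
  2×15+9 = 39 → write 7 carry 2
  A×15+2 = 152 → write 8 carry 9
  9×15+9 = 144 → write 0 carry 9
  remaining carry: 9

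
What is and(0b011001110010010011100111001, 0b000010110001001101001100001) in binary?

0b000000110000000001000100001

AND bit by bit (1 only where both bits are 1):
  011001110010010011100111001
& 000010110001001101001100001
= 000000110000000001000100001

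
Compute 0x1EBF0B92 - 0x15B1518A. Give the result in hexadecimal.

0x90DBA08

Subtract column by column in base 16:
  2-A → 8 (borrow)
  9-8-1 → 0
  B-1 → A
  0-5 → B (borrow)
  F-1-1 → D
  B-B → 0
  E-5 → 9
  1-1 → 0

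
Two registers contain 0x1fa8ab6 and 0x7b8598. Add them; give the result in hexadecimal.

Add column by column in base 16, right to left:
  6+8 = e
  b+9 = 4 carry 1
  a+5+1 = 0 carry 1
  8+8+1 = 1 carry 1
  a+b+1 = 6 carry 1
  f+7+1 = 7 carry 1
  1+0+1 = 2

0x276104e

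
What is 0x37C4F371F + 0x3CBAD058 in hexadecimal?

0x3B90A0777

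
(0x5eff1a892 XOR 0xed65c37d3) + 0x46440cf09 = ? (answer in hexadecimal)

First 0x5eff1a892 XOR 0xed65c37d3 = 0xb39ad9f41.
Add column by column in base 16, right to left:
  1+9 = a
  4+0 = 4
  f+f = e carry 1
  9+c+1 = 6 carry 1
  d+0+1 = e
  a+4 = e
  9+4 = d
  3+6 = 9
  b+4 = f

0xf9dee6e4a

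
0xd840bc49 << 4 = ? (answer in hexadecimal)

Shifting left by 4 bits = 1 hex digit: append 1 zero.

0xd840bc490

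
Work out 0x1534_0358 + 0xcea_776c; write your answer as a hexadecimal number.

Add column by column in base 16, right to left:
  8+c = 4 carry 1
  5+6+1 = c
  3+7 = a
  0+7 = 7
  4+a = e
  3+e = 1 carry 1
  5+c+1 = 2 carry 1
  1+0+1 = 2

0x221e7ac4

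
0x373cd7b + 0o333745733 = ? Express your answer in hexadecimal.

0o333745733 = 0x36fcbdb in hexadecimal.
Add column by column in base 16, right to left:
  b+b = 6 carry 1
  7+d+1 = 5 carry 1
  d+b+1 = 9 carry 1
  c+c+1 = 9 carry 1
  3+f+1 = 3 carry 1
  7+6+1 = e
  3+3 = 6

0x6e39956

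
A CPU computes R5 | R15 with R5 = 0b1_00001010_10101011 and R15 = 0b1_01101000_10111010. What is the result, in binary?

OR bit by bit (1 where either bit is 1):
  10000101010101011
| 10110100010111010
= 10110101010111011

0b10110101010111011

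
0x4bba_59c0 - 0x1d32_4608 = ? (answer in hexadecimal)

Subtract column by column in base 16:
  0-8 → 8 (borrow)
  c-0-1 → b
  9-6 → 3
  5-4 → 1
  a-2 → 8
  b-3 → 8
  b-d → e (borrow)
  4-1-1 → 2

0x2e8813b8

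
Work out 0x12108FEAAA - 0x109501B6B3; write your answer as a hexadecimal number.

0x17B8E33F7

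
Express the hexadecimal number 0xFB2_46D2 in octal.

0o1754443322

Expand each hex digit to 4 bits: F=1111 B=1011 2=0010 4=0100 6=0110 D=1101 2=0010.
Group the bits in threes: 001 111 101 100 100 100 011 011 010 010 → 1754443322.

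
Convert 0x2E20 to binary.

Expand each hex digit to 4 bits: 2=0010 E=1110 2=0010 0=0000.

0b10111000100000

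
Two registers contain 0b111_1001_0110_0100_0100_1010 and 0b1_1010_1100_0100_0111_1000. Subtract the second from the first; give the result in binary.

Subtract column by column in base 2:
  0-0 → 0
  1-0 → 1
  0-0 → 0
  1-1 → 0
  0-1 → 1 (borrow)
  0-1-1 → 0 (borrow)
  1-1-1 → 1 (borrow)
  0-0-1 → 1 (borrow)
  0-0-1 → 1 (borrow)
  0-0-1 → 1 (borrow)
  1-1-1 → 1 (borrow)
  0-0-1 → 1 (borrow)
  0-0-1 → 1 (borrow)
  1-0-1 → 0
  1-1 → 0
  0-1 → 1 (borrow)
  1-0-1 → 0
  0-1 → 1 (borrow)
  0-0-1 → 1 (borrow)
  1-1-1 → 1 (borrow)
  1-1-1 → 1 (borrow)
  1-0-1 → 0
  1-0 → 1

0b10111101001111111010010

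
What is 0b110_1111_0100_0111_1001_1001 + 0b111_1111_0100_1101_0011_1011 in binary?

0b111011101001010011010100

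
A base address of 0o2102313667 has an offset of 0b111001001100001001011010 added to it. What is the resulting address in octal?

0o2173455021

0b111001001100001001011010 = 0o71141132 in octal.
Add column by column in base 8, right to left:
  7+2 = 1 carry 1
  6+3+1 = 2 carry 1
  6+1+1 = 0 carry 1
  3+1+1 = 5
  1+4 = 5
  3+1 = 4
  2+1 = 3
  0+7 = 7
  1+0 = 1
  2+0 = 2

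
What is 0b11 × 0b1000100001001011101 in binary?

0b11001100011100010111

Multiply each base-2 digit by 3, carrying:
  1×3 = 3 → write 1 carry 1
  0×3+1 = 1 → write 1
  1×3 = 3 → write 1 carry 1
  1×3+1 = 4 → write 0 carry 2
  1×3+2 = 5 → write 1 carry 2
  0×3+2 = 2 → write 0 carry 1
  1×3+1 = 4 → write 0 carry 2
  0×3+2 = 2 → write 0 carry 1
  0×3+1 = 1 → write 1
  1×3 = 3 → write 1 carry 1
  0×3+1 = 1 → write 1
  0×3 = 0 → write 0
  0×3 = 0 → write 0
  0×3 = 0 → write 0
  1×3 = 3 → write 1 carry 1
  0×3+1 = 1 → write 1
  0×3 = 0 → write 0
  0×3 = 0 → write 0
  1×3 = 3 → write 1 carry 1
  remaining carry: 1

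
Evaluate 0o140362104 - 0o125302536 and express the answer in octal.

Subtract column by column in base 8:
  4-6 → 6 (borrow)
  0-3-1 → 4 (borrow)
  1-5-1 → 3 (borrow)
  2-2-1 → 7 (borrow)
  6-0-1 → 5
  3-3 → 0
  0-5 → 3 (borrow)
  4-2-1 → 1
  1-1 → 0

0o13057346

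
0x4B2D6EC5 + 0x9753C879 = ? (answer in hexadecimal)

0xE281373E

Add column by column in base 16, right to left:
  5+9 = E
  C+7 = 3 carry 1
  E+8+1 = 7 carry 1
  6+C+1 = 3 carry 1
  D+3+1 = 1 carry 1
  2+5+1 = 8
  B+7 = 2 carry 1
  4+9+1 = E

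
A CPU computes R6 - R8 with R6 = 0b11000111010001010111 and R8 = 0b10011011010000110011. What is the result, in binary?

0b101100000000100100

Subtract column by column in base 2:
  1-1 → 0
  1-1 → 0
  1-0 → 1
  0-0 → 0
  1-1 → 0
  0-1 → 1 (borrow)
  1-0-1 → 0
  0-0 → 0
  0-0 → 0
  0-0 → 0
  1-1 → 0
  0-0 → 0
  1-1 → 0
  1-1 → 0
  1-0 → 1
  0-1 → 1 (borrow)
  0-1-1 → 0 (borrow)
  0-0-1 → 1 (borrow)
  1-0-1 → 0
  1-1 → 0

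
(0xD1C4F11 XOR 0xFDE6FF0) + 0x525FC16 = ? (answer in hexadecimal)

First 0xD1C4F11 XOR 0xFDE6FF0 = 0x2C220E1.
Add column by column in base 16, right to left:
  1+6 = 7
  E+1 = F
  0+C = C
  2+F = 1 carry 1
  2+5+1 = 8
  C+2 = E
  2+5 = 7

0x7E81CF7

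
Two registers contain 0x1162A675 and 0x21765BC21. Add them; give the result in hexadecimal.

Add column by column in base 16, right to left:
  5+1 = 6
  7+2 = 9
  6+C = 2 carry 1
  A+B+1 = 6 carry 1
  2+5+1 = 8
  6+6 = C
  1+7 = 8
  1+1 = 2
  0+2 = 2

0x228C86296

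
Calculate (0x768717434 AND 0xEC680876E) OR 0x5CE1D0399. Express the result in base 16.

0x7CE1D07BD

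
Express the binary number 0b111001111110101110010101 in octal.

Group the bits in threes: 111 001 111 110 101 110 010 101 → 71765625.

0o71765625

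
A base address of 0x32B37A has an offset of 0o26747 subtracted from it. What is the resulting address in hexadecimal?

0o26747 = 0x2DE7 in hexadecimal.
Subtract column by column in base 16:
  A-7 → 3
  7-E → 9 (borrow)
  3-D-1 → 5 (borrow)
  B-2-1 → 8
  2-0 → 2
  3-0 → 3

0x328593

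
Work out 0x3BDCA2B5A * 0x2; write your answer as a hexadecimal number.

Multiply each base-16 digit by 2, carrying:
  A×2 = 20 → write 4 carry 1
  5×2+1 = 11 → write B
  B×2 = 22 → write 6 carry 1
  2×2+1 = 5 → write 5
  A×2 = 20 → write 4 carry 1
  C×2+1 = 25 → write 9 carry 1
  D×2+1 = 27 → write B carry 1
  B×2+1 = 23 → write 7 carry 1
  3×2+1 = 7 → write 7

0x77B9456B4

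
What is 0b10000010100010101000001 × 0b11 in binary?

Multiply each base-2 digit by 3, carrying:
  1×3 = 3 → write 1 carry 1
  0×3+1 = 1 → write 1
  0×3 = 0 → write 0
  0×3 = 0 → write 0
  0×3 = 0 → write 0
  0×3 = 0 → write 0
  1×3 = 3 → write 1 carry 1
  0×3+1 = 1 → write 1
  1×3 = 3 → write 1 carry 1
  0×3+1 = 1 → write 1
  1×3 = 3 → write 1 carry 1
  0×3+1 = 1 → write 1
  0×3 = 0 → write 0
  0×3 = 0 → write 0
  1×3 = 3 → write 1 carry 1
  0×3+1 = 1 → write 1
  1×3 = 3 → write 1 carry 1
  0×3+1 = 1 → write 1
  0×3 = 0 → write 0
  0×3 = 0 → write 0
  0×3 = 0 → write 0
  0×3 = 0 → write 0
  1×3 = 3 → write 1 carry 1
  remaining carry: 1

0b110000111100111111000011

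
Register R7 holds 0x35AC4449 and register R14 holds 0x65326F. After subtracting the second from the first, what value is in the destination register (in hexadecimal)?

0x354711DA

Subtract column by column in base 16:
  9-F → A (borrow)
  4-6-1 → D (borrow)
  4-2-1 → 1
  4-3 → 1
  C-5 → 7
  A-6 → 4
  5-0 → 5
  3-0 → 3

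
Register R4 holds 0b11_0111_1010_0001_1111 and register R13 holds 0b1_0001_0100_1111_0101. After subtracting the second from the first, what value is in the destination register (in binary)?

0b100110010100101010

Subtract column by column in base 2:
  1-1 → 0
  1-0 → 1
  1-1 → 0
  1-0 → 1
  1-1 → 0
  0-1 → 1 (borrow)
  0-1-1 → 0 (borrow)
  0-1-1 → 0 (borrow)
  0-0-1 → 1 (borrow)
  1-0-1 → 0
  0-1 → 1 (borrow)
  1-0-1 → 0
  1-1 → 0
  1-0 → 1
  1-0 → 1
  0-0 → 0
  1-1 → 0
  1-0 → 1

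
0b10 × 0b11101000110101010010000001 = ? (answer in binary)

Multiply each base-2 digit by 2, carrying:
  1×2 = 2 → write 0 carry 1
  0×2+1 = 1 → write 1
  0×2 = 0 → write 0
  0×2 = 0 → write 0
  0×2 = 0 → write 0
  0×2 = 0 → write 0
  0×2 = 0 → write 0
  1×2 = 2 → write 0 carry 1
  0×2+1 = 1 → write 1
  0×2 = 0 → write 0
  1×2 = 2 → write 0 carry 1
  0×2+1 = 1 → write 1
  1×2 = 2 → write 0 carry 1
  0×2+1 = 1 → write 1
  1×2 = 2 → write 0 carry 1
  0×2+1 = 1 → write 1
  1×2 = 2 → write 0 carry 1
  1×2+1 = 3 → write 1 carry 1
  0×2+1 = 1 → write 1
  0×2 = 0 → write 0
  0×2 = 0 → write 0
  1×2 = 2 → write 0 carry 1
  0×2+1 = 1 → write 1
  1×2 = 2 → write 0 carry 1
  1×2+1 = 3 → write 1 carry 1
  1×2+1 = 3 → write 1 carry 1
  remaining carry: 1

0b111010001101010100100000010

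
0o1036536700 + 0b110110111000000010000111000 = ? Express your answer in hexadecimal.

0xF56C1F8

0o1036536700 = 0x87ABDC0 in hexadecimal.
0b110110111000000010000111000 = 0x6DC0438 in hexadecimal.
Add column by column in base 16, right to left:
  0+8 = 8
  C+3 = F
  D+4 = 1 carry 1
  B+0+1 = C
  A+C = 6 carry 1
  7+D+1 = 5 carry 1
  8+6+1 = F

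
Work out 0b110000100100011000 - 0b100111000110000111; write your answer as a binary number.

0b1001011110010001

Subtract column by column in base 2:
  0-1 → 1 (borrow)
  0-1-1 → 0 (borrow)
  0-1-1 → 0 (borrow)
  1-0-1 → 0
  1-0 → 1
  0-0 → 0
  0-0 → 0
  0-1 → 1 (borrow)
  1-1-1 → 1 (borrow)
  0-0-1 → 1 (borrow)
  0-0-1 → 1 (borrow)
  1-0-1 → 0
  0-1 → 1 (borrow)
  0-1-1 → 0 (borrow)
  0-1-1 → 0 (borrow)
  0-0-1 → 1 (borrow)
  1-0-1 → 0
  1-1 → 0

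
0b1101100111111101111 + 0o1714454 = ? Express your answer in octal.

0o3464433

0b1101100111111101111 = 0o1547757 in octal.
Add column by column in base 8, right to left:
  7+4 = 3 carry 1
  5+5+1 = 3 carry 1
  7+4+1 = 4 carry 1
  7+4+1 = 4 carry 1
  4+1+1 = 6
  5+7 = 4 carry 1
  1+1+1 = 3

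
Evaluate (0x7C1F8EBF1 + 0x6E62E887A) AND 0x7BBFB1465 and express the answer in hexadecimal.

0x6A8231461

Add column by column in base 16, right to left:
  1+A = B
  F+7 = 6 carry 1
  B+8+1 = 4 carry 1
  E+8+1 = 7 carry 1
  8+E+1 = 7 carry 1
  F+2+1 = 2 carry 1
  1+6+1 = 8
  C+E = A carry 1
  7+6+1 = E
Sum = 0xEA827746B; now AND with 0x7BBFB1465:
  E&7=6, A&B=A, 8&B=8, 2&F=2, 7&B=3, 7&1=1, 4&4=4, 6&6=6, B&5=1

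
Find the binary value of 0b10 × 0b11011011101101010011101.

0b110110111011010100111010

Multiply each base-2 digit by 2, carrying:
  1×2 = 2 → write 0 carry 1
  0×2+1 = 1 → write 1
  1×2 = 2 → write 0 carry 1
  1×2+1 = 3 → write 1 carry 1
  1×2+1 = 3 → write 1 carry 1
  0×2+1 = 1 → write 1
  0×2 = 0 → write 0
  1×2 = 2 → write 0 carry 1
  0×2+1 = 1 → write 1
  1×2 = 2 → write 0 carry 1
  0×2+1 = 1 → write 1
  1×2 = 2 → write 0 carry 1
  1×2+1 = 3 → write 1 carry 1
  0×2+1 = 1 → write 1
  1×2 = 2 → write 0 carry 1
  1×2+1 = 3 → write 1 carry 1
  1×2+1 = 3 → write 1 carry 1
  0×2+1 = 1 → write 1
  1×2 = 2 → write 0 carry 1
  1×2+1 = 3 → write 1 carry 1
  0×2+1 = 1 → write 1
  1×2 = 2 → write 0 carry 1
  1×2+1 = 3 → write 1 carry 1
  remaining carry: 1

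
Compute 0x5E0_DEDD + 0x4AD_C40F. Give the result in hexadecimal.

Add column by column in base 16, right to left:
  D+F = C carry 1
  D+0+1 = E
  E+4 = 2 carry 1
  D+C+1 = A carry 1
  0+D+1 = E
  E+A = 8 carry 1
  5+4+1 = A

0xA8EA2EC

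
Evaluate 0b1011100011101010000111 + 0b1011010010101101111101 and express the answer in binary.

Add column by column in base 2, right to left:
  1+1 = 0 carry 1
  1+0+1 = 0 carry 1
  1+1+1 = 1 carry 1
  0+1+1 = 0 carry 1
  0+1+1 = 0 carry 1
  0+1+1 = 0 carry 1
  0+1+1 = 0 carry 1
  1+0+1 = 0 carry 1
  0+1+1 = 0 carry 1
  1+1+1 = 1 carry 1
  0+0+1 = 1
  1+1 = 0 carry 1
  1+0+1 = 0 carry 1
  1+1+1 = 1 carry 1
  0+0+1 = 1
  0+0 = 0
  0+1 = 1
  1+0 = 1
  1+1 = 0 carry 1
  1+1+1 = 1 carry 1
  0+0+1 = 1
  1+1 = 0 carry 1
  final carry 1

0b10110110110011000000100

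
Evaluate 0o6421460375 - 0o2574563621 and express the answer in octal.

0o3624674554

Subtract column by column in base 8:
  5-1 → 4
  7-2 → 5
  3-6 → 5 (borrow)
  0-3-1 → 4 (borrow)
  6-6-1 → 7 (borrow)
  4-5-1 → 6 (borrow)
  1-4-1 → 4 (borrow)
  2-7-1 → 2 (borrow)
  4-5-1 → 6 (borrow)
  6-2-1 → 3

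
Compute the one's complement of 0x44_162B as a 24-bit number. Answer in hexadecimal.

0xBBE9D4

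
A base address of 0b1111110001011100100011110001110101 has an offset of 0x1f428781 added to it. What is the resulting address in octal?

0o202055141766

0b1111110001011100100011110001110101 = 0o176134436165 in octal.
0x1f428781 = 0o3720503601 in octal.
Add column by column in base 8, right to left:
  5+1 = 6
  6+0 = 6
  1+6 = 7
  6+3 = 1 carry 1
  3+0+1 = 4
  4+5 = 1 carry 1
  4+0+1 = 5
  3+2 = 5
  1+7 = 0 carry 1
  6+3+1 = 2 carry 1
  7+0+1 = 0 carry 1
  1+0+1 = 2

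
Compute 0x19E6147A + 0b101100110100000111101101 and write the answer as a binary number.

0x19E6147A = 0b11001111001100001010001111010 in binary.
Add column by column in base 2, right to left:
  0+1 = 1
  1+0 = 1
  0+1 = 1
  1+1 = 0 carry 1
  1+0+1 = 0 carry 1
  1+1+1 = 1 carry 1
  1+1+1 = 1 carry 1
  0+1+1 = 0 carry 1
  0+1+1 = 0 carry 1
  0+0+1 = 1
  1+0 = 1
  0+0 = 0
  1+0 = 1
  0+0 = 0
  0+1 = 1
  0+0 = 0
  0+1 = 1
  1+1 = 0 carry 1
  1+0+1 = 0 carry 1
  0+0+1 = 1
  0+1 = 1
  1+1 = 0 carry 1
  1+0+1 = 0 carry 1
  1+1+1 = 1 carry 1
  1+0+1 = 0 carry 1
  0+0+1 = 1
  0+0 = 0
  1+0 = 1
  1+0 = 1

0b11010100110010101011001100111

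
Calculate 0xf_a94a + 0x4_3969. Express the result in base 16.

Add column by column in base 16, right to left:
  a+9 = 3 carry 1
  4+6+1 = b
  9+9 = 2 carry 1
  a+3+1 = e
  f+4 = 3 carry 1
  final carry 1

0x13e2b3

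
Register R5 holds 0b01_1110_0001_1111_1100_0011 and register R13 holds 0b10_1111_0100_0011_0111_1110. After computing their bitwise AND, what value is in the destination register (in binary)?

AND bit by bit (1 only where both bits are 1):
  0111100001111111000011
& 1011110100001101111110
= 0011100000001101000010

0b0011100000001101000010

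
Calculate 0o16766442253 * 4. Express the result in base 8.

0o73732211254

Multiply each base-8 digit by 4, carrying:
  3×4 = 12 → write 4 carry 1
  5×4+1 = 21 → write 5 carry 2
  2×4+2 = 10 → write 2 carry 1
  2×4+1 = 9 → write 1 carry 1
  4×4+1 = 17 → write 1 carry 2
  4×4+2 = 18 → write 2 carry 2
  6×4+2 = 26 → write 2 carry 3
  6×4+3 = 27 → write 3 carry 3
  7×4+3 = 31 → write 7 carry 3
  6×4+3 = 27 → write 3 carry 3
  1×4+3 = 7 → write 7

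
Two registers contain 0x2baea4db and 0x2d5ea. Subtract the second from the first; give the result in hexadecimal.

0x2babcef1

Subtract column by column in base 16:
  b-a → 1
  d-e → f (borrow)
  4-5-1 → e (borrow)
  a-d-1 → c (borrow)
  e-2-1 → b
  a-0 → a
  b-0 → b
  2-0 → 2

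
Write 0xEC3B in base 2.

0b1110110000111011

Expand each hex digit to 4 bits: E=1110 C=1100 3=0011 B=1011.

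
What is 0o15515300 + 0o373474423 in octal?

0o411211723

Add column by column in base 8, right to left:
  0+3 = 3
  0+2 = 2
  3+4 = 7
  5+4 = 1 carry 1
  1+7+1 = 1 carry 1
  5+4+1 = 2 carry 1
  5+3+1 = 1 carry 1
  1+7+1 = 1 carry 1
  0+3+1 = 4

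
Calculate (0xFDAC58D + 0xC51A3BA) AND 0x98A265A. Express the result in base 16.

0x8082042

Add column by column in base 16, right to left:
  D+A = 7 carry 1
  8+B+1 = 4 carry 1
  5+3+1 = 9
  C+A = 6 carry 1
  A+1+1 = C
  D+5 = 2 carry 1
  F+C+1 = C carry 1
  final carry 1
Sum = 0x1C2C6947; now AND with 0x98A265A:
  1&0=0, C&9=8, 2&8=0, C&A=8, 6&2=2, 9&6=0, 4&5=4, 7&A=2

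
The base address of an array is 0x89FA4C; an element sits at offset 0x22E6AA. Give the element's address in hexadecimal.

Add column by column in base 16, right to left:
  C+A = 6 carry 1
  4+A+1 = F
  A+6 = 0 carry 1
  F+E+1 = E carry 1
  9+2+1 = C
  8+2 = A

0xACE0F6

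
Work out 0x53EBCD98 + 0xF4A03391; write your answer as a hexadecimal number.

0x1488C0129

Add column by column in base 16, right to left:
  8+1 = 9
  9+9 = 2 carry 1
  D+3+1 = 1 carry 1
  C+3+1 = 0 carry 1
  B+0+1 = C
  E+A = 8 carry 1
  3+4+1 = 8
  5+F = 4 carry 1
  final carry 1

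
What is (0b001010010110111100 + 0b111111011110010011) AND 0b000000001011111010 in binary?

Add column by column in base 2, right to left:
  0+1 = 1
  0+1 = 1
  1+0 = 1
  1+0 = 1
  1+1 = 0 carry 1
  1+0+1 = 0 carry 1
  0+0+1 = 1
  1+1 = 0 carry 1
  1+1+1 = 1 carry 1
  0+1+1 = 0 carry 1
  1+1+1 = 1 carry 1
  0+0+1 = 1
  0+1 = 1
  1+1 = 0 carry 1
  0+1+1 = 0 carry 1
  1+1+1 = 1 carry 1
  0+1+1 = 0 carry 1
  0+1+1 = 0 carry 1
  final carry 1
Sum = 0b1001001110101001111; now AND with 0b000000001011111010:
  1001001110101001111
& 0000000001011111010
= 0000000000001001010

0b1001010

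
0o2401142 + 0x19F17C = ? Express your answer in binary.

0b1000111111001111011110

0o2401142 = 0b10100000001001100010 in binary.
0x19F17C = 0b110011111000101111100 in binary.
Add column by column in base 2, right to left:
  0+0 = 0
  1+0 = 1
  0+1 = 1
  0+1 = 1
  0+1 = 1
  1+1 = 0 carry 1
  1+1+1 = 1 carry 1
  0+0+1 = 1
  0+1 = 1
  1+0 = 1
  0+0 = 0
  0+0 = 0
  0+1 = 1
  0+1 = 1
  0+1 = 1
  0+1 = 1
  0+1 = 1
  1+0 = 1
  0+0 = 0
  1+1 = 0 carry 1
  0+1+1 = 0 carry 1
  final carry 1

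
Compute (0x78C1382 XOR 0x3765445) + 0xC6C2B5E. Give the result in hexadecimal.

0x11667325

First 0x78C1382 XOR 0x3765445 = 0x4FA47C7.
Add column by column in base 16, right to left:
  7+E = 5 carry 1
  C+5+1 = 2 carry 1
  7+B+1 = 3 carry 1
  4+2+1 = 7
  A+C = 6 carry 1
  F+6+1 = 6 carry 1
  4+C+1 = 1 carry 1
  final carry 1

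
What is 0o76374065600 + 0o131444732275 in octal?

Add column by column in base 8, right to left:
  0+5 = 5
  0+7 = 7
  6+2 = 0 carry 1
  5+2+1 = 0 carry 1
  6+3+1 = 2 carry 1
  0+7+1 = 0 carry 1
  4+4+1 = 1 carry 1
  7+4+1 = 4 carry 1
  3+4+1 = 0 carry 1
  6+1+1 = 0 carry 1
  7+3+1 = 3 carry 1
  0+1+1 = 2

0o230041020075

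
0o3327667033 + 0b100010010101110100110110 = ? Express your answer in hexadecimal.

0o3327667033 = 0x1B5F6E1B in hexadecimal.
0b100010010101110100110110 = 0x895D36 in hexadecimal.
Add column by column in base 16, right to left:
  B+6 = 1 carry 1
  1+3+1 = 5
  E+D = B carry 1
  6+5+1 = C
  F+9 = 8 carry 1
  5+8+1 = E
  B+0 = B
  1+0 = 1

0x1BE8CB51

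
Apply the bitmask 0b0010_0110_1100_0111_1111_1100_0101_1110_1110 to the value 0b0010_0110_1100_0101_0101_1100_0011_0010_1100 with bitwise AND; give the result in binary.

0b001001101100010101011100000100101100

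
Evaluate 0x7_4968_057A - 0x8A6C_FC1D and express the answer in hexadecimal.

Subtract column by column in base 16:
  A-D → D (borrow)
  7-1-1 → 5
  5-C → 9 (borrow)
  0-F-1 → 0 (borrow)
  8-C-1 → B (borrow)
  6-6-1 → F (borrow)
  9-A-1 → E (borrow)
  4-8-1 → B (borrow)
  7-0-1 → 6

0x6BEFB095D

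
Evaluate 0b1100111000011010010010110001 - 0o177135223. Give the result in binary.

0b1010111001001110101000011110

0o177135223 = 0b1111111001011101010010011 in binary.
Subtract column by column in base 2:
  1-1 → 0
  0-1 → 1 (borrow)
  0-0-1 → 1 (borrow)
  0-0-1 → 1 (borrow)
  1-1-1 → 1 (borrow)
  1-0-1 → 0
  0-0 → 0
  1-1 → 0
  0-0 → 0
  0-1 → 1 (borrow)
  1-0-1 → 0
  0-1 → 1 (borrow)
  0-1-1 → 0 (borrow)
  1-1-1 → 1 (borrow)
  0-0-1 → 1 (borrow)
  1-1-1 → 1 (borrow)
  1-0-1 → 0
  0-0 → 0
  0-1 → 1 (borrow)
  0-1-1 → 0 (borrow)
  0-1-1 → 0 (borrow)
  1-1-1 → 1 (borrow)
  1-1-1 → 1 (borrow)
  1-1-1 → 1 (borrow)
  0-1-1 → 0 (borrow)
  0-0-1 → 1 (borrow)
  1-0-1 → 0
  1-0 → 1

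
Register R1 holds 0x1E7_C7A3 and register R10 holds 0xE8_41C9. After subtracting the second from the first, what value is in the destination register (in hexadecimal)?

Subtract column by column in base 16:
  3-9 → A (borrow)
  A-C-1 → D (borrow)
  7-1-1 → 5
  C-4 → 8
  7-8 → F (borrow)
  E-E-1 → F (borrow)
  1-0-1 → 0

0xFF85DA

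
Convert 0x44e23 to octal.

0o1047043

Expand each hex digit to 4 bits: 4=0100 4=0100 e=1110 2=0010 3=0011.
Group the bits in threes: 001 000 100 111 000 100 011 → 1047043.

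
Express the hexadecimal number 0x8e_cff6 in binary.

Expand each hex digit to 4 bits: 8=1000 e=1110 c=1100 f=1111 f=1111 6=0110.

0b100011101100111111110110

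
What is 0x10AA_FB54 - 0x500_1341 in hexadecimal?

Subtract column by column in base 16:
  4-1 → 3
  5-4 → 1
  B-3 → 8
  F-1 → E
  A-0 → A
  A-0 → A
  0-5 → B (borrow)
  1-0-1 → 0

0xBAAE813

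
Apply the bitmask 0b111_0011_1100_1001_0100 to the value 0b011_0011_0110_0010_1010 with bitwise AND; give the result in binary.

0b0110011010000000000

AND bit by bit (1 only where both bits are 1):
  0110011011000101010
& 1110011110010010100
= 0110011010000000000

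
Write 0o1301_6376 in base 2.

Each octal digit is 3 bits: 1=001 3=011 0=000 1=001 6=110 3=011 7=111 6=110.

0b1011000001110011111110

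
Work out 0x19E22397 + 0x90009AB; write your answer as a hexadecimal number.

0x22E22D42

Add column by column in base 16, right to left:
  7+B = 2 carry 1
  9+A+1 = 4 carry 1
  3+9+1 = D
  2+0 = 2
  2+0 = 2
  E+0 = E
  9+9 = 2 carry 1
  1+0+1 = 2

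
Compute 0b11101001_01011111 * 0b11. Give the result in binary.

0b101011110000011101

Multiply each base-2 digit by 3, carrying:
  1×3 = 3 → write 1 carry 1
  1×3+1 = 4 → write 0 carry 2
  1×3+2 = 5 → write 1 carry 2
  1×3+2 = 5 → write 1 carry 2
  1×3+2 = 5 → write 1 carry 2
  0×3+2 = 2 → write 0 carry 1
  1×3+1 = 4 → write 0 carry 2
  0×3+2 = 2 → write 0 carry 1
  1×3+1 = 4 → write 0 carry 2
  0×3+2 = 2 → write 0 carry 1
  0×3+1 = 1 → write 1
  1×3 = 3 → write 1 carry 1
  0×3+1 = 1 → write 1
  1×3 = 3 → write 1 carry 1
  1×3+1 = 4 → write 0 carry 2
  1×3+2 = 5 → write 1 carry 2
  remaining carry: 10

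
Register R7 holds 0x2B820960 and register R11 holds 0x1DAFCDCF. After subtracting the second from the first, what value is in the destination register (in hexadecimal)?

Subtract column by column in base 16:
  0-F → 1 (borrow)
  6-C-1 → 9 (borrow)
  9-D-1 → B (borrow)
  0-C-1 → 3 (borrow)
  2-F-1 → 2 (borrow)
  8-A-1 → D (borrow)
  B-D-1 → D (borrow)
  2-1-1 → 0

0xDD23B91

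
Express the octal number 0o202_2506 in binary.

Each octal digit is 3 bits: 2=010 0=000 2=010 2=010 5=101 0=000 6=110.

0b10000010010101000110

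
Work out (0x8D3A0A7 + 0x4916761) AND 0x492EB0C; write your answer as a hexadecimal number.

Add column by column in base 16, right to left:
  7+1 = 8
  A+6 = 0 carry 1
  0+7+1 = 8
  A+6 = 0 carry 1
  3+1+1 = 5
  D+9 = 6 carry 1
  8+4+1 = D
Sum = 0xD650808; now AND with 0x492EB0C:
  D&4=4, 6&9=0, 5&2=0, 0&E=0, 8&B=8, 0&0=0, 8&C=8

0x4000808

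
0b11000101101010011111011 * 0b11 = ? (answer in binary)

0b1001010000111111011110001

Multiply each base-2 digit by 3, carrying:
  1×3 = 3 → write 1 carry 1
  1×3+1 = 4 → write 0 carry 2
  0×3+2 = 2 → write 0 carry 1
  1×3+1 = 4 → write 0 carry 2
  1×3+2 = 5 → write 1 carry 2
  1×3+2 = 5 → write 1 carry 2
  1×3+2 = 5 → write 1 carry 2
  1×3+2 = 5 → write 1 carry 2
  0×3+2 = 2 → write 0 carry 1
  0×3+1 = 1 → write 1
  1×3 = 3 → write 1 carry 1
  0×3+1 = 1 → write 1
  1×3 = 3 → write 1 carry 1
  0×3+1 = 1 → write 1
  1×3 = 3 → write 1 carry 1
  1×3+1 = 4 → write 0 carry 2
  0×3+2 = 2 → write 0 carry 1
  1×3+1 = 4 → write 0 carry 2
  0×3+2 = 2 → write 0 carry 1
  0×3+1 = 1 → write 1
  0×3 = 0 → write 0
  1×3 = 3 → write 1 carry 1
  1×3+1 = 4 → write 0 carry 2
  remaining carry: 10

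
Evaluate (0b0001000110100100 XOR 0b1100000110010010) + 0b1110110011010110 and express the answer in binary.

0b11011110100001100

First 0b0001000110100100 XOR 0b1100000110010010 = 0b1101000000110110.
Add column by column in base 2, right to left:
  0+0 = 0
  1+1 = 0 carry 1
  1+1+1 = 1 carry 1
  0+0+1 = 1
  1+1 = 0 carry 1
  1+0+1 = 0 carry 1
  0+1+1 = 0 carry 1
  0+1+1 = 0 carry 1
  0+0+1 = 1
  0+0 = 0
  0+1 = 1
  0+1 = 1
  1+0 = 1
  0+1 = 1
  1+1 = 0 carry 1
  1+1+1 = 1 carry 1
  final carry 1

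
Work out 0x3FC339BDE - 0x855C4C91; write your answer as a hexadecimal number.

Subtract column by column in base 16:
  E-1 → D
  D-9 → 4
  B-C → F (borrow)
  9-4-1 → 4
  3-C → 7 (borrow)
  3-5-1 → D (borrow)
  C-5-1 → 6
  F-8 → 7
  3-0 → 3

0x376D74F4D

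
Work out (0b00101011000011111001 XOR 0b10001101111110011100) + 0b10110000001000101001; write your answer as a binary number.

0b101010111000110001110

First 0b00101011000011111001 XOR 0b10001101111110011100 = 0b10100110111101100101.
Add column by column in base 2, right to left:
  1+1 = 0 carry 1
  0+0+1 = 1
  1+0 = 1
  0+1 = 1
  0+0 = 0
  1+1 = 0 carry 1
  1+0+1 = 0 carry 1
  0+0+1 = 1
  1+0 = 1
  1+1 = 0 carry 1
  1+0+1 = 0 carry 1
  1+0+1 = 0 carry 1
  0+0+1 = 1
  1+0 = 1
  1+0 = 1
  0+0 = 0
  0+1 = 1
  1+1 = 0 carry 1
  0+0+1 = 1
  1+1 = 0 carry 1
  final carry 1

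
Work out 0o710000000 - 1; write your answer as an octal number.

The trailing 7 digits are 0, so subtracting 1 borrows through: they become 7 and the next digit up decrements.

0o707777777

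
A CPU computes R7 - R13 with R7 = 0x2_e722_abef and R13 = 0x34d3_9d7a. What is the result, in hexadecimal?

0x2b24f0e75

Subtract column by column in base 16:
  f-a → 5
  e-7 → 7
  b-d → e (borrow)
  a-9-1 → 0
  2-3 → f (borrow)
  2-d-1 → 4 (borrow)
  7-4-1 → 2
  e-3 → b
  2-0 → 2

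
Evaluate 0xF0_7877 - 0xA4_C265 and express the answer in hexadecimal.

0x4BB612

Subtract column by column in base 16:
  7-5 → 2
  7-6 → 1
  8-2 → 6
  7-C → B (borrow)
  0-4-1 → B (borrow)
  F-A-1 → 4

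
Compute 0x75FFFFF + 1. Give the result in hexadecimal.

0x7600000

The trailing 5 digits are F (max in base 16), so adding 1 cascades: they roll to 0 and the next digit up increments.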